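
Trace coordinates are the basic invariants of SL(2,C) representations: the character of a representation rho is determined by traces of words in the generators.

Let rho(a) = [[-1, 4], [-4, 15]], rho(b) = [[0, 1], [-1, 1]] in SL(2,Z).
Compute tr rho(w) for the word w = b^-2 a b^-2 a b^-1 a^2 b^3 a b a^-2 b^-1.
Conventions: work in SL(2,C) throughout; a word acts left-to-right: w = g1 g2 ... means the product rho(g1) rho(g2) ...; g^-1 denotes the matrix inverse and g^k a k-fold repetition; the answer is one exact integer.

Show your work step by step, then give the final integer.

195209

rho(b^-1) = [[1, -1], [1, 0]]
... * rho(b^-1) = [[1, -1], [1, 0]]  ->  [[0, -1], [1, -1]]
... * rho(a) = [[-1, 4], [-4, 15]]  ->  [[4, -15], [3, -11]]
... * rho(b^-1) = [[1, -1], [1, 0]]  ->  [[-11, -4], [-8, -3]]
... * rho(b^-1) = [[1, -1], [1, 0]]  ->  [[-15, 11], [-11, 8]]
... * rho(a) = [[-1, 4], [-4, 15]]  ->  [[-29, 105], [-21, 76]]
... * rho(b^-1) = [[1, -1], [1, 0]]  ->  [[76, 29], [55, 21]]
... * rho(a) = [[-1, 4], [-4, 15]]  ->  [[-192, 739], [-139, 535]]
... * rho(a) = [[-1, 4], [-4, 15]]  ->  [[-2764, 10317], [-2001, 7469]]
... * rho(b) = [[0, 1], [-1, 1]]  ->  [[-10317, 7553], [-7469, 5468]]
... * rho(b) = [[0, 1], [-1, 1]]  ->  [[-7553, -2764], [-5468, -2001]]
... * rho(b) = [[0, 1], [-1, 1]]  ->  [[2764, -10317], [2001, -7469]]
... * rho(a) = [[-1, 4], [-4, 15]]  ->  [[38504, -143699], [27875, -104031]]
... * rho(b) = [[0, 1], [-1, 1]]  ->  [[143699, -105195], [104031, -76156]]
... * rho(a^-1) = [[15, -4], [4, -1]]  ->  [[1734705, -469601], [1255841, -339968]]
... * rho(a^-1) = [[15, -4], [4, -1]]  ->  [[24142171, -6469219], [17477743, -4683396]]
... * rho(b^-1) = [[1, -1], [1, 0]]  ->  [[17672952, -24142171], [12794347, -17477743]]
tr = 17672952 + -17477743 = 195209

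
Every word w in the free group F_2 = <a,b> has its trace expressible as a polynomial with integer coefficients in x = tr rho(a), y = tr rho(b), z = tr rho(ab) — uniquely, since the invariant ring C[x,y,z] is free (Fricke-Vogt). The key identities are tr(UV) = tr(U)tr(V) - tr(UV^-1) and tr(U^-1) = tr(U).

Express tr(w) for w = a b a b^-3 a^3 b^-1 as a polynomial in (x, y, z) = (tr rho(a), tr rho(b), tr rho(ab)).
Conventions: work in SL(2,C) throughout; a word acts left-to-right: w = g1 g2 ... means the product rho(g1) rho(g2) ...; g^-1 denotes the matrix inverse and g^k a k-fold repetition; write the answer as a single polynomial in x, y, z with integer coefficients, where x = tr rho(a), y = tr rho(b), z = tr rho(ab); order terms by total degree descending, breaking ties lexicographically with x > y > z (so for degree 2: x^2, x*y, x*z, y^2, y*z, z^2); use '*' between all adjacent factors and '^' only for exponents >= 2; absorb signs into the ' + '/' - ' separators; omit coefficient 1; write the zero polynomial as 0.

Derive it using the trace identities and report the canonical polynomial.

trace(b a^2) = trace(a)*trace(b a) - trace(b) = x*z - y
trace(a^2 b a) = trace(a)*trace(b a^2) - trace(b a) = x^2*z - x*y - z
trace(a b a^3) = trace(a)*trace(a^2 b a) - trace(a^2 b) = x^3*z - x^2*y - 2*x*z + y
trace(a^4 b a) = trace(a)*trace(a b a^3) - trace(a b a^2) = x^4*z - x^3*y - 3*x^2*z + 2*x*y + z
trace(b a b a) = trace(b a)*trace(b a) - trace(1)   [split at repeated b] = z^2 - 2
trace(b a b) = trace(b)*trace(a b) - trace(a) = y*z - x
trace(a b a b a) = trace(a)*trace(b a b a) - trace(b a b) = x*z^2 - y*z - x
trace(b a b a^3) = trace(a)*trace(a b a b a) - trace(a b a b) = x^2*z^2 - x*y*z - x^2 - z^2 + 2
trace(a^4 b a b) = trace(a)*trace(b a b a^3) - trace(b a b a^2) = x^3*z^2 - x^2*y*z - x^3 - 2*x*z^2 + y*z + 3*x
trace(a^4 b a b^-1) = trace(a^4 b a)*trace(b) - trace(a^4 b a b) = x^4*y*z - x^3*y^2 - x^3*z^2 - 2*x^2*y*z + x^3 + 2*x*y^2 + 2*x*z^2 - 3*x
trace(a b a b^-2 a^3) = trace(a^4 b a b^-1)*trace(b) - trace(a^4 b a) = x^4*y^2*z - x^3*y^3 - x^3*y*z^2 - x^4*z - 2*x^2*y^2*z + 2*x^3*y + 2*x*y^3 + 2*x*y*z^2 + 3*x^2*z - 5*x*y - z
trace(b a b a b a) = trace(b a b a)*trace(b a) - trace(a b)   [split at repeated b] = z^3 - 3*z
trace(b a b a b) = trace(b)*trace(a b a b) - trace(a b a) = y*z^2 - x*z - y
trace(b a b a b a^2) = trace(a)*trace(b a b a b a) - trace(b a b a b) = x*z^3 - y*z^2 - 2*x*z + y
trace(a^3 b a b a b) = trace(a)*trace(b a b a b a^2) - trace(b a b a b a) = x^2*z^3 - x*y*z^2 - 2*x^2*z - z^3 + x*y + 3*z
trace(a^3 b a b a b^-1) = trace(a^3 b a b a)*trace(b) - trace(a^3 b a b a b) = x^3*y*z^2 - x^2*y^2*z - x^2*z^3 - x^3*y - x*y*z^2 + 2*x^2*z + y^2*z + z^3 + 2*x*y - 3*z
trace(a b a b^-2 a^3 b) = trace(a^3 b a b a b^-1)*trace(b) - trace(a^3 b a b a) = x^3*y^2*z^2 - x^2*y^3*z - x^2*y*z^3 - x^3*y^2 - x^3*z^2 - x*y^2*z^2 + 3*x^2*y*z + y^3*z + y*z^3 + x^3 + 2*x*y^2 + 2*x*z^2 - 4*y*z - 3*x
trace(b^-1 a^3 b^-1 a b a b^-1) = trace(a b a b^-2 a^3)*trace(b) - trace(a b a b^-2 a^3 b) = x^4*y^3*z - x^3*y^4 - 2*x^3*y^2*z^2 - x^4*y*z - x^2*y^3*z + x^2*y*z^3 + 3*x^3*y^2 + x^3*z^2 + 2*x*y^4 + 3*x*y^2*z^2 - y^3*z - y*z^3 - x^3 - 7*x*y^2 - 2*x*z^2 + 3*y*z + 3*x
trace(b^-1 a^3 b^-1 a b a) = trace(a b a b^-1 a^3)*trace(b) - trace(a b a b^-1 a^3 b) = x^4*y^2*z - x^3*y^3 - 2*x^3*y*z^2 - x^2*y^2*z + x^2*z^3 + 2*x^3*y + 2*x*y^3 + 3*x*y*z^2 - 2*x^2*z - y^2*z - z^3 - 5*x*y + 3*z
trace(a b a b^-3 a^3 b^-1) = trace(b^-1 a^3 b^-1 a b a b^-1)*trace(b) - trace(b^-1 a^3 b^-1 a b a) = x^4*y^4*z - x^3*y^5 - 2*x^3*y^3*z^2 - 2*x^4*y^2*z - x^2*y^4*z + x^2*y^2*z^3 + 4*x^3*y^3 + 3*x^3*y*z^2 + 2*x*y^5 + 3*x*y^3*z^2 + x^2*y^2*z - x^2*z^3 - y^4*z - y^2*z^3 - 3*x^3*y - 9*x*y^3 - 5*x*y*z^2 + 2*x^2*z + 4*y^2*z + z^3 + 8*x*y - 3*z

x^4*y^4*z - x^3*y^5 - 2*x^3*y^3*z^2 - 2*x^4*y^2*z - x^2*y^4*z + x^2*y^2*z^3 + 4*x^3*y^3 + 3*x^3*y*z^2 + 2*x*y^5 + 3*x*y^3*z^2 + x^2*y^2*z - x^2*z^3 - y^4*z - y^2*z^3 - 3*x^3*y - 9*x*y^3 - 5*x*y*z^2 + 2*x^2*z + 4*y^2*z + z^3 + 8*x*y - 3*z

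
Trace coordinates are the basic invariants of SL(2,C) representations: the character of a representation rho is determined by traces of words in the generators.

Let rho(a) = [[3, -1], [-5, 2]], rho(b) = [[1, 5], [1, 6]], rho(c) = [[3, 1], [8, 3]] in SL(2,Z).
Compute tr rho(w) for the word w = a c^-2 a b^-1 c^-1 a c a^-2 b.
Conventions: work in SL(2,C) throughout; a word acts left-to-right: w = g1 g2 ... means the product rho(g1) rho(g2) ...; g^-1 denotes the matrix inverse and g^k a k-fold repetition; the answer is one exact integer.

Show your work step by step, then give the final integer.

rho(a) = [[3, -1], [-5, 2]]
... * rho(c^-1) = [[3, -1], [-8, 3]]  ->  [[17, -6], [-31, 11]]
... * rho(c^-1) = [[3, -1], [-8, 3]]  ->  [[99, -35], [-181, 64]]
... * rho(a) = [[3, -1], [-5, 2]]  ->  [[472, -169], [-863, 309]]
... * rho(b^-1) = [[6, -5], [-1, 1]]  ->  [[3001, -2529], [-5487, 4624]]
... * rho(c^-1) = [[3, -1], [-8, 3]]  ->  [[29235, -10588], [-53453, 19359]]
... * rho(a) = [[3, -1], [-5, 2]]  ->  [[140645, -50411], [-257154, 92171]]
... * rho(c) = [[3, 1], [8, 3]]  ->  [[18647, -10588], [-34094, 19359]]
... * rho(a^-1) = [[2, 1], [5, 3]]  ->  [[-15646, -13117], [28607, 23983]]
... * rho(a^-1) = [[2, 1], [5, 3]]  ->  [[-96877, -54997], [177129, 100556]]
... * rho(b) = [[1, 5], [1, 6]]  ->  [[-151874, -814367], [277685, 1488981]]
tr = -151874 + 1488981 = 1337107

1337107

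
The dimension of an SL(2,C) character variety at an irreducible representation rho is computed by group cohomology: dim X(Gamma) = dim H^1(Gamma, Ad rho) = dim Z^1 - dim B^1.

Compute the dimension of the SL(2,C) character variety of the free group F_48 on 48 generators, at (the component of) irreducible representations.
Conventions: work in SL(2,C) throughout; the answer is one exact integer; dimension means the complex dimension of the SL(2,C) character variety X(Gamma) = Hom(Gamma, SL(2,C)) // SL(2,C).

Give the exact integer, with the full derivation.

141

The free group F_48: 48 generators, no relators.
So Z^1 = (sl_2)^48 in full: dim Z^1 = 144.
At an irreducible rho the centralizer of the image in sl_2 is 0, so the coboundary map sl_2 -> Z^1 is injective: dim B^1 = 3.
dim H^1 = 144 - 3 = 141, which is dim X.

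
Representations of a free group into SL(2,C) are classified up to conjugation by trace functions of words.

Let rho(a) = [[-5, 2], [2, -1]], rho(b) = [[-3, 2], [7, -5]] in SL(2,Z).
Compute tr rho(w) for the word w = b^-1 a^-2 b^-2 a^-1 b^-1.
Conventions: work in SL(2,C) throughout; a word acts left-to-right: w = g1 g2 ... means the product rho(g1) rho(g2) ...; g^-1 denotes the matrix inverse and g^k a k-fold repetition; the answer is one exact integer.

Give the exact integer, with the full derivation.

rho(b^-1) = [[-5, -2], [-7, -3]]
... * rho(a^-1) = [[-1, -2], [-2, -5]]  ->  [[9, 20], [13, 29]]
... * rho(a^-1) = [[-1, -2], [-2, -5]]  ->  [[-49, -118], [-71, -171]]
... * rho(b^-1) = [[-5, -2], [-7, -3]]  ->  [[1071, 452], [1552, 655]]
... * rho(b^-1) = [[-5, -2], [-7, -3]]  ->  [[-8519, -3498], [-12345, -5069]]
... * rho(a^-1) = [[-1, -2], [-2, -5]]  ->  [[15515, 34528], [22483, 50035]]
... * rho(b^-1) = [[-5, -2], [-7, -3]]  ->  [[-319271, -134614], [-462660, -195071]]
tr = -319271 + -195071 = -514342

-514342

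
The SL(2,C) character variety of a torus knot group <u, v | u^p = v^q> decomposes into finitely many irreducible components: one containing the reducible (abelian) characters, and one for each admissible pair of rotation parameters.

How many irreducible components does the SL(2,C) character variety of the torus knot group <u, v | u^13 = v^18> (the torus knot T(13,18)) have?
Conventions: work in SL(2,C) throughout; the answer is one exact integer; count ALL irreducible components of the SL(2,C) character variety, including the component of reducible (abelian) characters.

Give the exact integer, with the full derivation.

For T(13,18): irreducibility forces the central element u^13 = v^18 to one of +I, -I.
So on each irreducible component the traces are pinned: tr(u) = 2*cos(pi*alpha/13) with 1 <= alpha <= 12, tr(v) = 2*cos(pi*beta/18) with 1 <= beta <= 17.
The two central values (-1)^alpha I and (-1)^beta I must be the same matrix, so alpha and beta share a parity.
Counting: 6 odd alphas x 9 odd betas + 6 even alphas x 8 even betas = 54 + 48 = 102.
components with irreducible characters: 102; plus the single component of reducible (abelian) characters: total 103.

103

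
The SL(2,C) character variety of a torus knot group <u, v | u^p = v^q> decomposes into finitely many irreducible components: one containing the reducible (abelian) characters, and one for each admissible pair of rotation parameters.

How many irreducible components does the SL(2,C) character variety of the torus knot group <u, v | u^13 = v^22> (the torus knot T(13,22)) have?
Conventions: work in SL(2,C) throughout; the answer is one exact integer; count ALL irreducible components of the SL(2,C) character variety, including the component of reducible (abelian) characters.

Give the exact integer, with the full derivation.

For T(13,22): irreducibility forces the central element u^13 = v^22 to one of +I, -I.
On an irreducible component, tr(u) is locked at 2*cos(pi*alpha/13) for some alpha in 1..12, and tr(v) at 2*cos(pi*beta/22) for some beta in 1..21.
u^13 = (-1)^alpha I and v^22 = (-1)^beta I must agree, so alpha and beta have equal parity.
count pairs: odd alpha (6 choices) x odd beta (11), plus even alpha (6) x even beta (10): 6*11 + 6*10 = 126.
That is 126 components of irreducible characters, and with the reducible (abelian) component the total is 127.

127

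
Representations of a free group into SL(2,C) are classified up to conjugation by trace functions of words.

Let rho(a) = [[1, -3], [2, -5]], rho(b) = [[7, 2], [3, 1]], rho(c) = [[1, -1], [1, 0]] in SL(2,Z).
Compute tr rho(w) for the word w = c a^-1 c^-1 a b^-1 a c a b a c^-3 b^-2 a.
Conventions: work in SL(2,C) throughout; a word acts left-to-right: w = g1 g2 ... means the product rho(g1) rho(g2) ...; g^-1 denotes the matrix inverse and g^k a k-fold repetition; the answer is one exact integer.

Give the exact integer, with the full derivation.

rho(c) = [[1, -1], [1, 0]]
... * rho(a^-1) = [[-5, 3], [-2, 1]]  ->  [[-3, 2], [-5, 3]]
... * rho(c^-1) = [[0, 1], [-1, 1]]  ->  [[-2, -1], [-3, -2]]
... * rho(a) = [[1, -3], [2, -5]]  ->  [[-4, 11], [-7, 19]]
... * rho(b^-1) = [[1, -2], [-3, 7]]  ->  [[-37, 85], [-64, 147]]
... * rho(a) = [[1, -3], [2, -5]]  ->  [[133, -314], [230, -543]]
... * rho(c) = [[1, -1], [1, 0]]  ->  [[-181, -133], [-313, -230]]
... * rho(a) = [[1, -3], [2, -5]]  ->  [[-447, 1208], [-773, 2089]]
... * rho(b) = [[7, 2], [3, 1]]  ->  [[495, 314], [856, 543]]
... * rho(a) = [[1, -3], [2, -5]]  ->  [[1123, -3055], [1942, -5283]]
... * rho(c^-1) = [[0, 1], [-1, 1]]  ->  [[3055, -1932], [5283, -3341]]
... * rho(c^-1) = [[0, 1], [-1, 1]]  ->  [[1932, 1123], [3341, 1942]]
... * rho(c^-1) = [[0, 1], [-1, 1]]  ->  [[-1123, 3055], [-1942, 5283]]
... * rho(b^-1) = [[1, -2], [-3, 7]]  ->  [[-10288, 23631], [-17791, 40865]]
... * rho(b^-1) = [[1, -2], [-3, 7]]  ->  [[-81181, 185993], [-140386, 321637]]
... * rho(a) = [[1, -3], [2, -5]]  ->  [[290805, -686422], [502888, -1187027]]
tr = 290805 + -1187027 = -896222

-896222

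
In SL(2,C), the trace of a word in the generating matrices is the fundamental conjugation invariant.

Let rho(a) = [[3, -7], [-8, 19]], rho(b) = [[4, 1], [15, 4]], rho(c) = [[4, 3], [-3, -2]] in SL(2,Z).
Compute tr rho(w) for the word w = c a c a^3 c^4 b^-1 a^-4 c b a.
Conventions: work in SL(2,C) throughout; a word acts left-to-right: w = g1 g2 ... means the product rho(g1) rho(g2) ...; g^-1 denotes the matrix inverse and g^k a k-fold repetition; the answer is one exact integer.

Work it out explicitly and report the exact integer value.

rho(c) = [[4, 3], [-3, -2]]
... * rho(a) = [[3, -7], [-8, 19]]  ->  [[-12, 29], [7, -17]]
... * rho(c) = [[4, 3], [-3, -2]]  ->  [[-135, -94], [79, 55]]
... * rho(a) = [[3, -7], [-8, 19]]  ->  [[347, -841], [-203, 492]]
... * rho(a) = [[3, -7], [-8, 19]]  ->  [[7769, -18408], [-4545, 10769]]
... * rho(a) = [[3, -7], [-8, 19]]  ->  [[170571, -404135], [-99787, 236426]]
... * rho(c) = [[4, 3], [-3, -2]]  ->  [[1894689, 1319983], [-1108426, -772213]]
... * rho(c) = [[4, 3], [-3, -2]]  ->  [[3618807, 3044101], [-2117065, -1780852]]
... * rho(c) = [[4, 3], [-3, -2]]  ->  [[5342925, 4768219], [-3125704, -2789491]]
... * rho(c) = [[4, 3], [-3, -2]]  ->  [[7067043, 6492337], [-4134343, -3798130]]
... * rho(b^-1) = [[4, -1], [-15, 4]]  ->  [[-69116883, 18902305], [40434578, -11058177]]
... * rho(a^-1) = [[19, 7], [8, 3]]  ->  [[-1162002337, -427111266], [679791566, 249867515]]
... * rho(a^-1) = [[19, 7], [8, 3]]  ->  [[-25494934531, -9415350157], [14914979874, 5508143507]]
... * rho(a^-1) = [[19, 7], [8, 3]]  ->  [[-559726557345, -206710592188], [327449765662, 120929289639]]
... * rho(a^-1) = [[19, 7], [8, 3]]  ->  [[-12288489327059, -4538217677979], [7188979864690, 2654936228551]]
... * rho(c) = [[4, 3], [-3, -2]]  ->  [[-35539304274299, -27789032625219], [20791110773107, 16257067136968]]
... * rho(b) = [[4, 1], [15, 4]]  ->  [[-558992706475481, -146695434775175], [327020450146948, 85819379320979]]
... * rho(a) = [[3, -7], [-8, 19]]  ->  [[-503414641225043, 1125735684600042], [294506315873012, -658574943930035]]
tr = -503414641225043 + -658574943930035 = -1161989585155078

-1161989585155078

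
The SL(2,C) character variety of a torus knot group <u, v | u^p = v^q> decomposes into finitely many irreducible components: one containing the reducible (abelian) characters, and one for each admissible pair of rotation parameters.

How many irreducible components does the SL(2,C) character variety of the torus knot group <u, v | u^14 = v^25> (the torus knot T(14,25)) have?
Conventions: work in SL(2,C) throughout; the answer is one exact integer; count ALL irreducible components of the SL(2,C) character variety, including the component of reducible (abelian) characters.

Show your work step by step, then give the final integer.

For T(14,25): irreducibility forces the central element u^14 = v^25 to one of +I, -I.
This locks tr(u) to 2*cos(pi*alpha/14), alpha in 1..13, and tr(v) to 2*cos(pi*beta/25), beta in 1..24, on each component of irreducible characters.
The two central values (-1)^alpha I and (-1)^beta I must be the same matrix, so alpha and beta share a parity.
Counting: 7 odd alphas x 12 odd betas + 6 even alphas x 12 even betas = 84 + 72 = 156.
That is 156 components of irreducible characters, and with the reducible (abelian) component the total is 157.

157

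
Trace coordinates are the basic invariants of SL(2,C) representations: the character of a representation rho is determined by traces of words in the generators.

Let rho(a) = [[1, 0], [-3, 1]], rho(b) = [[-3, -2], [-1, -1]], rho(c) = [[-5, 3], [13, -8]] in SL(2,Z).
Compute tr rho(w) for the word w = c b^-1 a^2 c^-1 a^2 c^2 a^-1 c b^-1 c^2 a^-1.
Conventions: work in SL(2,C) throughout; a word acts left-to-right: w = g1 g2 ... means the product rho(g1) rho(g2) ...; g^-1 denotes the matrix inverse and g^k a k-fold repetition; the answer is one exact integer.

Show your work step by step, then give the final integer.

230794207

rho(c) = [[-5, 3], [13, -8]]
... * rho(b^-1) = [[-1, 2], [1, -3]]  ->  [[8, -19], [-21, 50]]
... * rho(a) = [[1, 0], [-3, 1]]  ->  [[65, -19], [-171, 50]]
... * rho(a) = [[1, 0], [-3, 1]]  ->  [[122, -19], [-321, 50]]
... * rho(c^-1) = [[-8, -3], [-13, -5]]  ->  [[-729, -271], [1918, 713]]
... * rho(a) = [[1, 0], [-3, 1]]  ->  [[84, -271], [-221, 713]]
... * rho(a) = [[1, 0], [-3, 1]]  ->  [[897, -271], [-2360, 713]]
... * rho(c) = [[-5, 3], [13, -8]]  ->  [[-8008, 4859], [21069, -12784]]
... * rho(c) = [[-5, 3], [13, -8]]  ->  [[103207, -62896], [-271537, 165479]]
... * rho(a^-1) = [[1, 0], [3, 1]]  ->  [[-85481, -62896], [224900, 165479]]
... * rho(c) = [[-5, 3], [13, -8]]  ->  [[-390243, 246725], [1026727, -649132]]
... * rho(b^-1) = [[-1, 2], [1, -3]]  ->  [[636968, -1520661], [-1675859, 4000850]]
... * rho(c) = [[-5, 3], [13, -8]]  ->  [[-22953433, 14076192], [60390345, -37034377]]
... * rho(c) = [[-5, 3], [13, -8]]  ->  [[297757661, -181469835], [-783398626, 477446051]]
... * rho(a^-1) = [[1, 0], [3, 1]]  ->  [[-246651844, -181469835], [648939527, 477446051]]
tr = -246651844 + 477446051 = 230794207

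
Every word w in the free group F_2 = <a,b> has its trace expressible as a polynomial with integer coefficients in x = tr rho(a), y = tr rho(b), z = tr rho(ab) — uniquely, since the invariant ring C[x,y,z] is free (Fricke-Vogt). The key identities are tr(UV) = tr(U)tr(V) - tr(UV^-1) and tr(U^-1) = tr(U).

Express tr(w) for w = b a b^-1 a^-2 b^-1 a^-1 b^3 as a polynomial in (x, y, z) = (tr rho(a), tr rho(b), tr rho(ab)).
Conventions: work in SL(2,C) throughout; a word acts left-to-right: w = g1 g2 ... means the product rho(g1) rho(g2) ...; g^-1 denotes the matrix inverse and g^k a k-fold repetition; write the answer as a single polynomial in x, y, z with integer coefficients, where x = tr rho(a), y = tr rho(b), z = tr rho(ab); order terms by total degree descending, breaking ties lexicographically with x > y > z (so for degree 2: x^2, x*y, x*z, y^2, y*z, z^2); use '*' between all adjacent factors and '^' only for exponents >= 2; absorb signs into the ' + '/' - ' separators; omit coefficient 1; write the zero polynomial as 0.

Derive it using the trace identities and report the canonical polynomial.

trace(b^2) = trace(b) trace(b) - trace(1) = y^2 - 2
use: trace(b^3) = trace(b) trace(b^2) - trace(b) = y^3 - 3*y
apply: trace(b a b) = trace(b) trace(a b) - trace(a) = y*z - x
use: trace(b^2 a b) = trace(b) trace(b a b) - trace(b a) = y^2*z - x*y - z
apply: trace(b^3 a b) = trace(b) trace(b^2 a b) - trace(b^2 a) = y^3*z - x*y^2 - 2*y*z + x
apply: trace(a b a b) = trace(b a) trace(b a) - trace(1) = z^2 - 2
use: trace(a b a) = trace(a) trace(b a) - trace(b) = x*z - y
trace(b a b a b) = trace(b) trace(a b a b) - trace(a b a) = y*z^2 - x*z - y
trace(b^3 a b a) = trace(b) trace(b a b a b) - trace(b a b a) = y^2*z^2 - x*y*z - y^2 - z^2 + 2
use: trace(a^-1 b^3 a b) = trace(b^3 a b) trace(a) - trace(b^3 a b a) = x*y^3*z - x^2*y^2 - y^2*z^2 - x*y*z + x^2 + y^2 + z^2 - 2
use: trace(b^3 a b^-1 a^-1) = trace(a^-1 b^3 a) trace(b) - trace(a^-1 b^3 a b) = -x*y^3*z + x^2*y^2 + y^4 + y^2*z^2 + x*y*z - x^2 - 4*y^2 - z^2 + 2
use: trace(b^4) = trace(b) trace(b^3) - trace(b^2) = y^4 - 4*y^2 + 2
use: trace(a b^4 a) = trace(a) trace(b^4 a) - trace(b^4) = x*y^3*z - x^2*y^2 - y^4 - 2*x*y*z + x^2 + 4*y^2 - 2
apply: trace(b a^2 b a b) = trace(a) trace(b a b^2 a) - trace(b a b^2) = x*y*z^2 - x^2*z - y^2*z + z
trace(b a^2 b a) = trace(a) trace(b a b a) - trace(b a b) = x*z^2 - y*z - x
use: trace(b^2 a^2 b a b) = trace(b) trace(b a^2 b a b) - trace(b a^2 b a) = x*y^2*z^2 - x^2*y*z - y^3*z - x*z^2 + 2*y*z + x
trace(a b a b^4 a) = trace(b) trace(b^2 a^2 b a b) - trace(b^2 a^2 b a) = x*y^3*z^2 - x^2*y^2*z - y^4*z - 2*x*y*z^2 + x^2*z + 3*y^2*z + x*y - z
trace(a b a b a b) = trace(a b a b) trace(a b) - trace(b a) = z^3 - 3*z
trace(a b a b a b^2) = trace(b) trace(a b a b a b) - trace(a b a b a) = y*z^3 - x*z^2 - 2*y*z + x
trace(b^2 a b a b a b) = trace(b) trace(a b a b a b^2) - trace(a b a b a b) = y^2*z^3 - x*y*z^2 - 2*y^2*z - z^3 + x*y + 3*z
apply: trace(a b a b^4 a b) = trace(b) trace(b^2 a b a b a b) - trace(b^2 a b a b a) = y^3*z^3 - x*y^2*z^2 - 2*y^3*z - 2*y*z^3 + x*y^2 + x*z^2 + 5*y*z - x
trace(b a b^4 a b^-1 a) = trace(a b a b^4 a) trace(b) - trace(a b a b^4 a b) = x*y^4*z^2 - x^2*y^3*z - y^5*z - y^3*z^3 - x*y^2*z^2 + x^2*y*z + 5*y^3*z + 2*y*z^3 - x*z^2 - 6*y*z + x
apply: trace(a b^4 a b^-1 a^-1 b) = trace(b a b^4 a b^-1) trace(a) - trace(b a b^4 a b^-1 a) = -x*y^4*z^2 + 2*x^2*y^3*z + y^5*z + y^3*z^3 - x^3*y^2 - x*y^4 + x*y^2*z^2 - 3*x^2*y*z - 5*y^3*z - 2*y*z^3 + x^3 + 4*x*y^2 + x*z^2 + 6*y*z - 3*x
trace(b^4 a b^-1 a^-1 b^-1 a) = trace(a b^4 a b^-1 a^-1) trace(b) - trace(a b^4 a b^-1 a^-1 b) = x*y^4*z^2 - 2*x^2*y^3*z - y^5*z - y^3*z^3 + x^3*y^2 + x*y^4 - x*y^2*z^2 + 3*x^2*y*z + 6*y^3*z + 2*y*z^3 - x^3 - 5*x*y^2 - x*z^2 - 7*y*z + 3*x
use: trace(b^-1 a^-1 b^4 a b^-1 a^-1) = trace(b^4 a b^-1 a^-1 b^-1) trace(a) - trace(b^4 a b^-1 a^-1 b^-1 a) = -x*y^4*z^2 + x^2*y^3*z + y^5*z + y^3*z^3 + 2*x*y^2*z^2 - 2*x^2*y*z - 6*y^3*z - 2*y*z^3 + x*y^2 + 7*y*z - x
trace(a b^4 a b) = trace(b) trace(a b a b^3) - trace(a b a b^2) = y^3*z^2 - x*y^2*z - y^3 - 2*y*z^2 + x*z + 3*y
apply: trace(a b^4 a b^-1) = trace(a b^4 a) trace(b) - trace(a b^4 a b) = x*y^4*z - x^2*y^3 - y^5 - y^3*z^2 - x*y^2*z + x^2*y + 5*y^3 + 2*y*z^2 - x*z - 5*y
use: trace(b^4 a b^-2 a) = trace(a b^4 a b^-1) trace(b) - trace(a b^4 a) = x*y^5*z - x^2*y^4 - y^6 - y^4*z^2 - 2*x*y^3*z + 2*x^2*y^2 + 6*y^4 + 2*y^2*z^2 + x*y*z - x^2 - 9*y^2 + 2
trace(b^-1 a^-1 b^4 a b^-1) = trace(b^4 a b^-2) trace(a) - trace(b^4 a b^-2 a) = -x*y^5*z + x^2*y^4 + y^6 + y^4*z^2 + 2*x*y^3*z - 2*x^2*y^2 - 6*y^4 - 2*y^2*z^2 + 9*y^2 - 2
trace(b a b^-1 a^-2 b^-1 a^-1 b^3) = trace(b^-1 a^-1 b^4 a b^-1 a^-1) trace(a) - trace(b^-1 a^-1 b^4 a b^-1) = -x^2*y^4*z^2 + x^3*y^3*z + 2*x*y^5*z + x*y^3*z^3 - x^2*y^4 + 2*x^2*y^2*z^2 - y^6 - y^4*z^2 - 2*x^3*y*z - 8*x*y^3*z - 2*x*y*z^3 + 3*x^2*y^2 + 6*y^4 + 2*y^2*z^2 + 7*x*y*z - x^2 - 9*y^2 + 2

-x^2*y^4*z^2 + x^3*y^3*z + 2*x*y^5*z + x*y^3*z^3 - x^2*y^4 + 2*x^2*y^2*z^2 - y^6 - y^4*z^2 - 2*x^3*y*z - 8*x*y^3*z - 2*x*y*z^3 + 3*x^2*y^2 + 6*y^4 + 2*y^2*z^2 + 7*x*y*z - x^2 - 9*y^2 + 2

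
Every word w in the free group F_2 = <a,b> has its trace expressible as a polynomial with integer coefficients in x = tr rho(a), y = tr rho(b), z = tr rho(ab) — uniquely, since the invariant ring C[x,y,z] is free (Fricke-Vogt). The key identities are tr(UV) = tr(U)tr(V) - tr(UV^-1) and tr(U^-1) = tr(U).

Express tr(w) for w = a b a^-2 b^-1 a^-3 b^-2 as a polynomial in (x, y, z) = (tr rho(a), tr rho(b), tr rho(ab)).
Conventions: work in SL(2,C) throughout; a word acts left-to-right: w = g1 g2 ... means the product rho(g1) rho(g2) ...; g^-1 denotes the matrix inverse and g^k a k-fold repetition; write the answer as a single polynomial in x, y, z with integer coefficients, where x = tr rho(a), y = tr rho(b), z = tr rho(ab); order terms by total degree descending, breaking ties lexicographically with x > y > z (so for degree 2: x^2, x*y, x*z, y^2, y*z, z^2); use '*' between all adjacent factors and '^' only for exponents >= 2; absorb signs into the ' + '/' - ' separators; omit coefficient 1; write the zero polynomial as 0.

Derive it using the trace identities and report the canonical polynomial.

-x^4*y^2*z^2 + x^5*y*z + 2*x^3*y^3*z + x^3*y*z^3 - x^4*y^2 - x^2*y^4 - 5*x^3*y*z - x*y^3*z - x*y*z^3 + 4*x^2*y^2 + x^2*z^2 + 2*x*y*z + y^2 - 2

trace(a^-1) = trace(a) = x
trace(a^-2) = trace(a^-1) * trace(a) - trace(1)  (eliminate a^-1) = x^2 - 2
trace(b a^-1) = trace(b) * trace(a) - trace(b a)  (eliminate a^-1) = x*y - z
trace(a^-2 b) = trace(b a^-1) * trace(a) - trace(b)  (eliminate a^-1) = x^2*y - x*z - y
and trace(b^-1 a^-2) = trace(a^-2) * trace(b) - trace(a^-2 b)  (eliminate b^-1) = x*z - y
next, trace(a^-2 b^-2) = trace(b^-1 a^-2) * trace(b) - trace(b^-1 a^-2 b)  (eliminate b^-1) = x*y*z - x^2 - y^2 + 2
trace(b a b) = trace(b) * trace(a b) - trace(a)  (reduce the b square) = y*z - x
and trace(b a b a) = trace(a b) * trace(a b) - trace(1)  (split on a) = z^2 - 2
and trace(a^-1 b a b) = trace(b a b) * trace(a) - trace(b a b a)  (eliminate a^-1) = x*y*z - x^2 - z^2 + 2
and trace(a b a^-2 b) = trace(a^-1 b a b) * trace(a) - trace(a^-1 b a b a)  (eliminate a^-1) = x^2*y*z - x^3 - x*z^2 - y*z + 3*x
trace(b^-1 a b a^-2) = trace(a b a^-2) * trace(b) - trace(a b a^-2 b)  (eliminate b^-1) = -x^2*y*z + x^3 + x*y^2 + x*z^2 - 3*x
trace(a^-2 b^-2 a b) = trace(b^-1 a b a^-2) * trace(b) - trace(b^-1 a b a^-2 b)  (eliminate b^-1) = -x^2*y^2*z + x^3*y + x*y^3 + x*y*z^2 - 4*x*y + z
and trace(a b a b a) = trace(a) * trace(b a b a) - trace(b a b)  (reduce the a square) = x*z^2 - y*z - x
next, trace(a b a b a b) = trace(a b) * trace(a b a b) - trace(a^-1 b^-1)  (split on a) = z^3 - 3*z
trace(b^-1 a b a b a) = trace(a b a b a) * trace(b) - trace(a b a b a b)  (eliminate b^-1) = x*y*z^2 - y^2*z - z^3 - x*y + 3*z
trace(a b a b a^-1 b^-1) = trace(b^-1 a b a b) * trace(a) - trace(b^-1 a b a b a)  (eliminate a^-1) = -x*y*z^2 + x^2*z + y^2*z + z^3 - 3*z
next, trace(a^-1 b^-2 a b a b) = trace(a b a b a^-1 b^-1) * trace(b) - trace(a b a b a^-1)  (eliminate b^-1) = -x*y^2*z^2 + x^2*y*z + y^3*z + y*z^3 - 4*y*z + x
and trace(b^-1 a b a) = trace(a b a) * trace(b) - trace(a b a b)  (eliminate b^-1) = x*y*z - y^2 - z^2 + 2
next, trace(a^-2 b^-2 a b a b) = trace(a^-1 b^-2 a b a b) * trace(a) - trace(a^-1 b^-2 a b a b a)  (eliminate a^-1) = -x^2*y^2*z^2 + x^3*y*z + x*y^3*z + x*y*z^3 - 5*x*y*z + x^2 + y^2 + z^2 - 2
trace(a^-3 b^-2 a b a b) = trace(a^-2 b^-2 a b a b) * trace(a) - trace(a^-2 b^-2 a b a b a)  (eliminate a^-1) = -x^3*y^2*z^2 + x^4*y*z + x^2*y^3*z + x^2*y*z^3 + x*y^2*z^2 - 6*x^2*y*z - y^3*z - y*z^3 + x^3 + x*y^2 + x*z^2 + 4*y*z - 3*x
next, trace(b^-1 a^-3 b^-2 a b a) = trace(a^-3 b^-2 a b a) * trace(b) - trace(a^-3 b^-2 a b a b)  (eliminate b^-1) = x^3*y^2*z^2 - x^4*y*z - 2*x^2*y^3*z - x^2*y*z^3 + x^3*y^2 + x*y^4 + 6*x^2*y*z + y^3*z + y*z^3 - x^3 - 5*x*y^2 - x*z^2 - 3*y*z + 3*x
and trace(a^-1 b^-1 a^-3 b^-2 a b) = trace(b^-1 a^-3 b^-2 a b) * trace(a) - trace(b^-1 a^-3 b^-2 a b a)  (eliminate a^-1) = -x^3*y^2*z^2 + x^4*y*z + 2*x^2*y^3*z + x^2*y*z^3 - x^3*y^2 - x*y^4 - 5*x^2*y*z - y^3*z - y*z^3 + 4*x*y^2 + x*z^2 + 3*y*z - x
trace(a b a^-2 b^-1 a^-3 b^-2) = trace(a^-1 b^-1 a^-3 b^-2 a b) * trace(a) - trace(a^-1 b^-1 a^-3 b^-2 a b a)  (eliminate a^-1) = -x^4*y^2*z^2 + x^5*y*z + 2*x^3*y^3*z + x^3*y*z^3 - x^4*y^2 - x^2*y^4 - 5*x^3*y*z - x*y^3*z - x*y*z^3 + 4*x^2*y^2 + x^2*z^2 + 2*x*y*z + y^2 - 2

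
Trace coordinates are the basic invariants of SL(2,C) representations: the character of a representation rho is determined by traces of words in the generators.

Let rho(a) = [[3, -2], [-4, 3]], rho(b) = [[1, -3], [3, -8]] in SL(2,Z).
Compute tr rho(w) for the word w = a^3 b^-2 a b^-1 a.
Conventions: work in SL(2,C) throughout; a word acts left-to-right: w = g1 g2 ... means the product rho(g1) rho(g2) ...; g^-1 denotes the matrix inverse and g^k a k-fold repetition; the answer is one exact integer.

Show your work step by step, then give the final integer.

-962646

rho(a) = [[3, -2], [-4, 3]]
... * rho(a) = [[3, -2], [-4, 3]]  ->  [[17, -12], [-24, 17]]
... * rho(a) = [[3, -2], [-4, 3]]  ->  [[99, -70], [-140, 99]]
... * rho(b^-1) = [[-8, 3], [-3, 1]]  ->  [[-582, 227], [823, -321]]
... * rho(b^-1) = [[-8, 3], [-3, 1]]  ->  [[3975, -1519], [-5621, 2148]]
... * rho(a) = [[3, -2], [-4, 3]]  ->  [[18001, -12507], [-25455, 17686]]
... * rho(b^-1) = [[-8, 3], [-3, 1]]  ->  [[-106487, 41496], [150582, -58679]]
... * rho(a) = [[3, -2], [-4, 3]]  ->  [[-485445, 337462], [686462, -477201]]
tr = -485445 + -477201 = -962646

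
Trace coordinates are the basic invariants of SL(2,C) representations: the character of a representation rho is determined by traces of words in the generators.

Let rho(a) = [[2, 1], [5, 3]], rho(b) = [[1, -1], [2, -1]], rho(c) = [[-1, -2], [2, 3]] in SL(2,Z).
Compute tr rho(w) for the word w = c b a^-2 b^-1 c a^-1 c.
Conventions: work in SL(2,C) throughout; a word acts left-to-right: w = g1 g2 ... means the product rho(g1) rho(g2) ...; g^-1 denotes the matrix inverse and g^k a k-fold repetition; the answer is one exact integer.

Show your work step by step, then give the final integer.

3987

rho(c) = [[-1, -2], [2, 3]]
... * rho(b) = [[1, -1], [2, -1]]  ->  [[-5, 3], [8, -5]]
... * rho(a^-1) = [[3, -1], [-5, 2]]  ->  [[-30, 11], [49, -18]]
... * rho(a^-1) = [[3, -1], [-5, 2]]  ->  [[-145, 52], [237, -85]]
... * rho(b^-1) = [[-1, 1], [-2, 1]]  ->  [[41, -93], [-67, 152]]
... * rho(c) = [[-1, -2], [2, 3]]  ->  [[-227, -361], [371, 590]]
... * rho(a^-1) = [[3, -1], [-5, 2]]  ->  [[1124, -495], [-1837, 809]]
... * rho(c) = [[-1, -2], [2, 3]]  ->  [[-2114, -3733], [3455, 6101]]
tr = -2114 + 6101 = 3987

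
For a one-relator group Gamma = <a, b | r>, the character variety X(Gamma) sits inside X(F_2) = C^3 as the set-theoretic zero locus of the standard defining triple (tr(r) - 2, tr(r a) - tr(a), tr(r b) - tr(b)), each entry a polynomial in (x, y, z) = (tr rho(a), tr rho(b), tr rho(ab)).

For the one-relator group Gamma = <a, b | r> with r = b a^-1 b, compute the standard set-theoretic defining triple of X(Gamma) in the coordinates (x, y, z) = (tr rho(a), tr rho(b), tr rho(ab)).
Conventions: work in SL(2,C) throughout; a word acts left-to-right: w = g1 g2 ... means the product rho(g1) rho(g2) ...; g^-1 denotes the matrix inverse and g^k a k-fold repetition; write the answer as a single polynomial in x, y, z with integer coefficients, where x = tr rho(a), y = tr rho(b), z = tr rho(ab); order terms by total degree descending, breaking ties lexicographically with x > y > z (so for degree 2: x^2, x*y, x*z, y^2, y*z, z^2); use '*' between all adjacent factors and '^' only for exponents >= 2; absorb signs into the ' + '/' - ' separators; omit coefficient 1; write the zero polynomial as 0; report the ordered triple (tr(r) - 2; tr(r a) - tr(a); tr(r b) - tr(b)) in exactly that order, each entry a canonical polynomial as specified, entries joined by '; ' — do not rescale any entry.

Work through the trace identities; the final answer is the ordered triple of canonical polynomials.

trace(b^2) = trace(b) trace(b) - trace(1) = y^2 - 2
and trace(b^2 a) = trace(b) trace(a b) - trace(a) = y*z - x
and trace(b a^-1 b) = trace(b^2) trace(a) - trace(b^2 a) = x*y^2 - y*z - x
trace(b a b a) = trace(b a) trace(b a) - trace(1)  (split on b) = z^2 - 2
next, trace(b a^-1 b a) = trace(b a b) trace(a) - trace(b a b a)  (eliminate a^-1) = x*y*z - x^2 - z^2 + 2
trace(b^3) = trace(b) trace(b^2) - trace(b) = y^3 - 3*y
and trace(b^3 a) = trace(b) trace(a b^2) - trace(a b) = y^2*z - x*y - z
and trace(b a^-1 b^2) = trace(b^3) trace(a) - trace(b^3 a) = x*y^3 - y^2*z - 2*x*y + z
assemble the triple (trace(r) - 2; trace(r a) - x; trace(r b) - y)

x*y^2 - y*z - x - 2; x*y*z - x^2 - z^2 - x + 2; x*y^3 - y^2*z - 2*x*y - y + z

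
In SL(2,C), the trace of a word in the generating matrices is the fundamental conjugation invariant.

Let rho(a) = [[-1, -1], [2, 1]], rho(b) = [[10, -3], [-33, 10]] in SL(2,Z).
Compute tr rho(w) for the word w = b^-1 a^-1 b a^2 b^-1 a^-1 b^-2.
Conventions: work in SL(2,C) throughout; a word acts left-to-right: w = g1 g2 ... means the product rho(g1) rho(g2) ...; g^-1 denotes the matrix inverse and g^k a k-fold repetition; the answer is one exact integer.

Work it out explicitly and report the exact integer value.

rho(b^-1) = [[10, 3], [33, 10]]
... * rho(a^-1) = [[1, 1], [-2, -1]]  ->  [[4, 7], [13, 23]]
... * rho(b) = [[10, -3], [-33, 10]]  ->  [[-191, 58], [-629, 191]]
... * rho(a) = [[-1, -1], [2, 1]]  ->  [[307, 249], [1011, 820]]
... * rho(a) = [[-1, -1], [2, 1]]  ->  [[191, -58], [629, -191]]
... * rho(b^-1) = [[10, 3], [33, 10]]  ->  [[-4, -7], [-13, -23]]
... * rho(a^-1) = [[1, 1], [-2, -1]]  ->  [[10, 3], [33, 10]]
... * rho(b^-1) = [[10, 3], [33, 10]]  ->  [[199, 60], [660, 199]]
... * rho(b^-1) = [[10, 3], [33, 10]]  ->  [[3970, 1197], [13167, 3970]]
tr = 3970 + 3970 = 7940

7940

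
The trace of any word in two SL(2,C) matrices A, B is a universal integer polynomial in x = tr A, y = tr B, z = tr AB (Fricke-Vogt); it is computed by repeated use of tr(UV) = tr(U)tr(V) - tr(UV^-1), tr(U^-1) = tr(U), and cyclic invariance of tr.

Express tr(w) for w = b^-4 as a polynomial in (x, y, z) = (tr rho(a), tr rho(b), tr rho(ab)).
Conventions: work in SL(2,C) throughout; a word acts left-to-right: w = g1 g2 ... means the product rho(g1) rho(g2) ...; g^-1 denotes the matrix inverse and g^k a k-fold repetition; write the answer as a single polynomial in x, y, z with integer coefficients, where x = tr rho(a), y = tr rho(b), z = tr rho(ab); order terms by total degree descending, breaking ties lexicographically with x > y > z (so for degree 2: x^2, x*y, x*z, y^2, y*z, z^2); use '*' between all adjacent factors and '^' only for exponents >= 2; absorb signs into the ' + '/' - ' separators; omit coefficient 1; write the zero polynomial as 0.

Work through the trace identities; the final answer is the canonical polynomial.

y^4 - 4*y^2 + 2

tr(b^-1) = tr(b) = y
tr(b^-2) = tr(b^-1) * tr(b) - tr(1) = y^2 - 2
so tr(b^-3) = tr(b^-2) * tr(b) - tr(b^-1) = y^3 - 3*y
reduce: tr(b^-4) = tr(b^-3) * tr(b) - tr(b^-2) = y^4 - 4*y^2 + 2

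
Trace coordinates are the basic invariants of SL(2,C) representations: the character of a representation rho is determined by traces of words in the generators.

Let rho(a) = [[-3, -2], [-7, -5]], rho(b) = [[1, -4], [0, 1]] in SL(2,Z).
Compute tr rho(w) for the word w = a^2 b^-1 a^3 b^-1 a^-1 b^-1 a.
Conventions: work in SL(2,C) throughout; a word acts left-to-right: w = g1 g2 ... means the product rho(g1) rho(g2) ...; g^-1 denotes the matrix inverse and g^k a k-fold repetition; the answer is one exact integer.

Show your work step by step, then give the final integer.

110082244

rho(a) = [[-3, -2], [-7, -5]]
... * rho(a) = [[-3, -2], [-7, -5]]  ->  [[23, 16], [56, 39]]
... * rho(b^-1) = [[1, 4], [0, 1]]  ->  [[23, 108], [56, 263]]
... * rho(a) = [[-3, -2], [-7, -5]]  ->  [[-825, -586], [-2009, -1427]]
... * rho(a) = [[-3, -2], [-7, -5]]  ->  [[6577, 4580], [16016, 11153]]
... * rho(a) = [[-3, -2], [-7, -5]]  ->  [[-51791, -36054], [-126119, -87797]]
... * rho(b^-1) = [[1, 4], [0, 1]]  ->  [[-51791, -243218], [-126119, -592273]]
... * rho(a^-1) = [[-5, 2], [7, -3]]  ->  [[-1443571, 626072], [-3515316, 1524581]]
... * rho(b^-1) = [[1, 4], [0, 1]]  ->  [[-1443571, -5148212], [-3515316, -12536683]]
... * rho(a) = [[-3, -2], [-7, -5]]  ->  [[40368197, 28628202], [98302729, 69714047]]
tr = 40368197 + 69714047 = 110082244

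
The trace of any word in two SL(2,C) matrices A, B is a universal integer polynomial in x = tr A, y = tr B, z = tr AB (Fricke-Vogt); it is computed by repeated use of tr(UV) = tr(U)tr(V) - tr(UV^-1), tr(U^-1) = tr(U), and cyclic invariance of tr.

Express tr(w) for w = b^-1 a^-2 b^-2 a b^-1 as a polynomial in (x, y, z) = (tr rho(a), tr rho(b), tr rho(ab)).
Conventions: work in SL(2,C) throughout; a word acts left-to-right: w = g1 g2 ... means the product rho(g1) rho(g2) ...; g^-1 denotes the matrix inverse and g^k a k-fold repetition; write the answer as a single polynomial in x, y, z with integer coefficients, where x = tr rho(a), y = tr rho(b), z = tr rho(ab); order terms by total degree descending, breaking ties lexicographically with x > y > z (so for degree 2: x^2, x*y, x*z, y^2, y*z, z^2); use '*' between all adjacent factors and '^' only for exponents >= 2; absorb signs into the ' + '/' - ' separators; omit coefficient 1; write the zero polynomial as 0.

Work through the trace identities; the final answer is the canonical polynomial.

tr(a^-1) = tr(a) = x
tr(a^-1 b) = tr(b) tr(a) - tr(b a) = x*y - z
tr(b^-1 a^-1) = tr(a^-1) tr(b) - tr(a^-1 b) = z
tr(a b a) = tr(a) tr(b a) - tr(b) = x*z - y
tr(a b a b) = tr(a b) tr(a b) - tr(1)   [split at repeated a] = z^2 - 2
tr(b a b^-1 a) = tr(a b a) tr(b) - tr(a b a b) = x*y*z - y^2 - z^2 + 2
tr(b a b^-1 a^-1) = tr(b a b^-1) tr(a) - tr(b a b^-1 a) = -x*y*z + x^2 + y^2 + z^2 - 2
tr(a b^-1 a^-2 b) = tr(b a b^-1 a^-1) tr(a) - tr(b a b^-1) = -x^2*y*z + x^3 + x*y^2 + x*z^2 - 3*x
tr(a b^-1 a^-2 b^-1) = tr(a b^-1 a^-2) tr(b) - tr(a b^-1 a^-2 b) = x^2*y*z - x^3 - x*y^2 - x*z^2 + y*z + 3*x
tr(a^-2 b^-2 a b^-1) = tr(a b^-1 a^-2 b^-1) tr(b) - tr(a b^-1 a^-2) = x^2*y^2*z - x^3*y - x*y^3 - x*y*z^2 + y^2*z + 3*x*y - z
tr(a^-1 b^-2) = tr(b^-1 a^-1) tr(b) - tr(b^-1 a^-1 b) = y*z - x
tr(b^-1 a^-2 b^-2 a b^-1) = tr(a^-2 b^-2 a b^-1) tr(b) - tr(a^-2 b^-2 a) = x^2*y^3*z - x^3*y^2 - x*y^4 - x*y^2*z^2 + y^3*z + 3*x*y^2 - 2*y*z + x

x^2*y^3*z - x^3*y^2 - x*y^4 - x*y^2*z^2 + y^3*z + 3*x*y^2 - 2*y*z + x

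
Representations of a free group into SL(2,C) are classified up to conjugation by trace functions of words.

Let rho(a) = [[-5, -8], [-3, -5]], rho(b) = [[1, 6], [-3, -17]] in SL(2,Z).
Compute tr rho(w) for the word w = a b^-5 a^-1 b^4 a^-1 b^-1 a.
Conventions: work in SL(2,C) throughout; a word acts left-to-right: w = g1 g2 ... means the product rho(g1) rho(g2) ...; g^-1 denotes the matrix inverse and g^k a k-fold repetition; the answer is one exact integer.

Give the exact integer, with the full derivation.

rho(a) = [[-5, -8], [-3, -5]]
... * rho(b^-1) = [[-17, -6], [3, 1]]  ->  [[61, 22], [36, 13]]
... * rho(b^-1) = [[-17, -6], [3, 1]]  ->  [[-971, -344], [-573, -203]]
... * rho(b^-1) = [[-17, -6], [3, 1]]  ->  [[15475, 5482], [9132, 3235]]
... * rho(b^-1) = [[-17, -6], [3, 1]]  ->  [[-246629, -87368], [-145539, -51557]]
... * rho(b^-1) = [[-17, -6], [3, 1]]  ->  [[3930589, 1392406], [2319492, 821677]]
... * rho(a^-1) = [[-5, 8], [3, -5]]  ->  [[-15475727, 24482682], [-9132429, 14447551]]
... * rho(b) = [[1, 6], [-3, -17]]  ->  [[-88923773, -509059956], [-52475082, -300402941]]
... * rho(b) = [[1, 6], [-3, -17]]  ->  [[1438256095, 8120476614], [848733741, 4791999505]]
... * rho(b) = [[1, 6], [-3, -17]]  ->  [[-22923173747, -129418565868], [-13527264774, -76371589139]]
... * rho(b) = [[1, 6], [-3, -17]]  ->  [[365332523857, 2062576577274], [215587502643, 1217153426719]]
... * rho(a^-1) = [[-5, 8], [3, -5]]  ->  [[4361067112537, -7390222695514], [2573522766942, -4361067112451]]
... * rho(b^-1) = [[-17, -6], [3, 1]]  ->  [[-96308808999671, -33556625370736], [-56833088375367, -19802203714103]]
... * rho(a) = [[-5, -8], [-3, -5]]  ->  [[582213921110563, 938253598851048], [343572053019144, 553675725573451]]
tr = 582213921110563 + 553675725573451 = 1135889646684014

1135889646684014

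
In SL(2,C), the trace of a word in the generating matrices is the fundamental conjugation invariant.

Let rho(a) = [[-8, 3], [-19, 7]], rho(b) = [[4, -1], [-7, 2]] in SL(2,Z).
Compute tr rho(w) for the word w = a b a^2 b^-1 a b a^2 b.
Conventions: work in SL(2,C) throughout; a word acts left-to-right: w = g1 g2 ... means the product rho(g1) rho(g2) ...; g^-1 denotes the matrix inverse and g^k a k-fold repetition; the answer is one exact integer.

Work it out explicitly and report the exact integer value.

-87919

rho(a) = [[-8, 3], [-19, 7]]
... * rho(b) = [[4, -1], [-7, 2]]  ->  [[-53, 14], [-125, 33]]
... * rho(a) = [[-8, 3], [-19, 7]]  ->  [[158, -61], [373, -144]]
... * rho(a) = [[-8, 3], [-19, 7]]  ->  [[-105, 47], [-248, 111]]
... * rho(b^-1) = [[2, 1], [7, 4]]  ->  [[119, 83], [281, 196]]
... * rho(a) = [[-8, 3], [-19, 7]]  ->  [[-2529, 938], [-5972, 2215]]
... * rho(b) = [[4, -1], [-7, 2]]  ->  [[-16682, 4405], [-39393, 10402]]
... * rho(a) = [[-8, 3], [-19, 7]]  ->  [[49761, -19211], [117506, -45365]]
... * rho(a) = [[-8, 3], [-19, 7]]  ->  [[-33079, 14806], [-78113, 34963]]
... * rho(b) = [[4, -1], [-7, 2]]  ->  [[-235958, 62691], [-557193, 148039]]
tr = -235958 + 148039 = -87919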